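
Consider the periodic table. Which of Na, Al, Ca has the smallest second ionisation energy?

After 1 electron has been removed, what remains? Na⁺ is the bare [Ne] core; Al⁺ still has 2 valence electrons; Ca⁺ still has 1 valence electron.
Core electrons are held far more tightly than valence electrons, so Na tops the IE_2 order.
Valence configurations: Al⁺ [Ne]3s², Ca⁺ [Ar]4s¹.
The numbers (kJ/mol): Na 4562, Al 1817, Ca 1145.
Hence IE_2: Ca < Al < Na.

Ca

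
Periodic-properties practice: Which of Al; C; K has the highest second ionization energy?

Consider each +1 ion: Al⁺ still has 2 valence electrons; C⁺ still has 3 valence electrons; K⁺ is the bare [Ar] core.
Core electrons are held far more tightly than valence electrons, so K tops the IE_2 order.
Valence configurations: Al⁺ [Ne]3s², C⁺ [He]2s²2p¹.
The numbers (kJ/mol): Al 1817, C 2353, K 3052.
Putting it together, IE_2: Al < C < K.

K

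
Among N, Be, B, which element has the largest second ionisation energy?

N

After 1 electron has been removed, what remains? N⁺ still has 4 valence electrons; Be⁺ still has 1 valence electron; B⁺ still has 2 valence electrons.
All are still removing valence electrons, so compare the +1 ions as you would atoms: IE_2 generally rises across a period (higher Z_eff) and falls down a group (larger shell), subject to the usual subshell exceptions.
Valence configurations: N⁺ [He]2s²2p², Be⁺ [He]2s¹, B⁺ [He]2s².
Tabulated IE_2 (kJ/mol): N 2856, Be 1757, B 2427.
So the second ionization energies run Be < B < N.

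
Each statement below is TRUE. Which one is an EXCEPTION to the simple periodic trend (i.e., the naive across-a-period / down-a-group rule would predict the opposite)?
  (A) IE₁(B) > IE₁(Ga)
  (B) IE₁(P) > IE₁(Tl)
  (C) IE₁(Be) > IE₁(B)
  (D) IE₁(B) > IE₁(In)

The general trend: first ionization energy increases across a period and decreases down a group.
(A) B (period 2, group 13) vs Ga (period 4, group 13): the stated order agrees with the simple trend.
(B) P (period 3, group 15) vs Tl (period 6, group 13): the stated order agrees with the simple trend.
(C) Be (period 2, group 2) vs B (period 2, group 13): the stated order contradicts the simple trend.
(D) B (period 2, group 13) vs In (period 5, group 13): the stated order agrees with the simple trend.
The exception is (C): removing B's lone 2p electron is easier than breaking Be's filled 2s².

(C)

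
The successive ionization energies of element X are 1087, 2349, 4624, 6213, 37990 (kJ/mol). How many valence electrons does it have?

Look for the largest jump between consecutive ionization energies: IE5/IE4 ≈ 6.1, far larger than any earlier ratio.
That jump marks the point where a core electron is being removed. So the atom has 4 valence electrons.

4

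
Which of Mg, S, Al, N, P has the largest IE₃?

Consider each +2 ion: Mg²⁺ is the bare [Ne] core; S²⁺ still has 4 valence electrons; Al²⁺ still has 1 valence electron; N²⁺ still has 3 valence electrons; P²⁺ still has 3 valence electrons.
Pulling an electron out of a noble-gas core costs far more than removing a remaining valence electron, so Mg sits at the high end of IE_3.
Valence configurations: S²⁺ [Ne]3s²3p², Al²⁺ [Ne]3s¹, N²⁺ [He]2s²2p¹, P²⁺ [Ne]3s²3p¹.
The numbers (kJ/mol): Mg 7733, S 3357, Al 2745, N 4578, P 2914.
Overall IE_3 order: Al < P < S < N < Mg.

Mg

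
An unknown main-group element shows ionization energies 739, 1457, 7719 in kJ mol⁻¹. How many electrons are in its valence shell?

2

Look for the largest jump between consecutive ionization energies: IE3/IE2 ≈ 5.3, far larger than any earlier ratio.
That jump marks the point where a core electron is being removed. So the atom has 2 valence electrons.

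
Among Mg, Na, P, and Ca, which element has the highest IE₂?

The second ionization energy removes an electron from the +1 ion. For each element: Mg⁺ still has 1 valence electron; Na⁺ is the bare [Ne] core; P⁺ still has 4 valence electrons; Ca⁺ still has 1 valence electron.
Core electrons are held far more tightly than valence electrons, so Na tops the IE_2 order.
Valence configurations: Mg⁺ [Ne]3s¹, P⁺ [Ne]3s²3p², Ca⁺ [Ar]4s¹.
The numbers (kJ/mol): Mg 1451, Na 4562, P 1907, Ca 1145.
So the second ionization energies run Ca < Mg < P < Na.

Na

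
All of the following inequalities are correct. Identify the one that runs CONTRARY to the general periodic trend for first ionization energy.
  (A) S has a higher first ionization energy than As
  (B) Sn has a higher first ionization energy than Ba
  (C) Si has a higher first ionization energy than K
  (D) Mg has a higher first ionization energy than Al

The general trend: first ionization energy increases across a period and decreases down a group.
(A) S (period 3, group 16) vs As (period 4, group 15): the stated order agrees with the simple trend.
(B) Sn (period 5, group 14) vs Ba (period 6, group 2): the stated order agrees with the simple trend.
(C) Si (period 3, group 14) vs K (period 4, group 1): the stated order agrees with the simple trend.
(D) Mg (period 3, group 2) vs Al (period 3, group 13): the stated order contradicts the simple trend.
The exception is (D): Al's single 3p electron is easier to remove than one from Mg's filled 3s².

(D)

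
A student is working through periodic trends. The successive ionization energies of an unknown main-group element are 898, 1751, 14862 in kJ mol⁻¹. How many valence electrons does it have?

2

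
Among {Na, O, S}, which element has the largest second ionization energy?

Na

Consider each +1 ion: Na⁺ is the bare [Ne] core; O⁺ still has 5 valence electrons; S⁺ still has 5 valence electrons.
Core electrons are held far more tightly than valence electrons, so Na tops the IE_2 order.
Valence configurations: O⁺ [He]2s²2p³, S⁺ [Ne]3s²3p³.
Tabulated IE_2 (kJ/mol): Na 4562, O 3388, S 2252.
Hence IE_2: S < O < Na.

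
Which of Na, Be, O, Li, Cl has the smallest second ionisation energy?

IE_2 is the cost of taking one more electron from the +1 cation: Na⁺ is the bare [Ne] core; Be⁺ still has 1 valence electron; O⁺ still has 5 valence electrons; Li⁺ is the bare [He] core; Cl⁺ still has 6 valence electrons.
Core electrons are held far more tightly than valence electrons, so Na and Li top the IE_2 order.
Valence configurations: Be⁺ [He]2s¹, O⁺ [He]2s²2p³, Cl⁺ [Ne]3s²3p⁴.
The numbers (kJ/mol): Na 4562, Be 1757, O 3388, Li 7298, Cl 2298.
Putting it together, IE_2: Be < Cl < O < Na < Li.

Be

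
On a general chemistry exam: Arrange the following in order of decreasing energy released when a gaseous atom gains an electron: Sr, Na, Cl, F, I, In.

F is in period 2, group 17; Na is in period 3, group 1; Cl is in period 3, group 17; Sr is in period 5, group 2; In is in period 5, group 13; I is in period 5, group 17.
Atoms with high Z_eff and room in the valence shell (especially the halogens) have the most exothermic electron affinities.
These span different periods and groups, so the two trends combine.
In > Sr: both are in period 5; the period trend gives In the larger value.
Na > In: period and group pull opposite ways; the down-group shift dominates (53 vs 29 kJ/mol).
I > Na: the two effects oppose for this pair; the across-period effect wins (295 vs 53 kJ/mol).
F > I: they share group 17; the group trend gives F the larger value.
Cl > F: this pair runs against the simple trend — see the exception note.
Note the exception: Cl has a higher electron affinity than F, contrary to the simple trend — F's small 2p subshell makes the incoming electron feel strong e⁻–e⁻ repulsion, so Cl actually releases more energy on gaining an electron.
Tabulated electron affinity (kJ/mol): F 328, Na 53, Cl 349, Sr 5, In 29, I 295.
So from highest to lowest: Cl > F > I > Na > In > Sr.

Cl > F > I > Na > In > Sr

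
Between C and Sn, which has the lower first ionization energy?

C is in period 2, group 14; Sn is in period 5, group 14.
Removing the outermost electron gets harder across a period and easier down a group.
All are in group 14, so first ionization energy increases up the group.
So Sn has the lower first ionization energy (Sn < C).

Sn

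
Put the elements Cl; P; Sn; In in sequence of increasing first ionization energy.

In, Sn, P, Cl

P is in period 3, group 15; Cl is in period 3, group 17; In is in period 5, group 13; Sn is in period 5, group 14.
First ionization energy rises across a period (greater Z_eff holds electrons more tightly) and falls down a group (valence electrons are farther from the nucleus).
Neither a single period nor a single group — weigh both effects.
Sn > In: Sn lies to the right of In in period 5, so the across-period effect alone puts Sn higher.
P > Sn: relative to Sn, both the across-period and down-group shifts push P's first ionization energy up.
Cl > P: Cl lies to the right of P in period 3, so the across-period effect alone puts Cl higher.
Tabulated first ionization energy (kJ/mol): P 1012, Cl 1251, In 558, Sn 709.
So from lowest to highest: In < Sn < P < Cl.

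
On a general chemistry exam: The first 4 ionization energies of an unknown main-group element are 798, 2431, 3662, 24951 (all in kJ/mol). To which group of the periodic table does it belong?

Group 13

Look for the largest jump between consecutive ionization energies: IE4/IE3 ≈ 6.8, far larger than any earlier ratio.
That jump marks the point where a core electron is being removed. So the atom has 3 valence electrons.
A main-group element with 3 valence electrons is in group 13.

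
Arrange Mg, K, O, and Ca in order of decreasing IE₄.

IE_4 is the cost of taking one more electron from the +3 cation: Mg³⁺ is already 1 electron into the core; K³⁺ is already 2 electrons into the core; O³⁺ still has 3 valence electrons; Ca³⁺ is already 1 electron into the core.
Usually core removal costs more than valence removal, but here the competition is close: a tightly held n=2 valence electron can cost more to remove than an n=3 core electron, so the actual values have to decide it.
Approximate IE_4 values (kJ/mol): Mg 10543, K 5877, O 7469, Ca 6491.
Putting it together, IE_4: K < Ca < O < Mg.

Mg > O > Ca > K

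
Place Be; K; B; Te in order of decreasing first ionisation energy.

Be is in period 2, group 2; B is in period 2, group 13; K is in period 4, group 1; Te is in period 5, group 16.
Across a period the outer electron is held more tightly (higher IE₁); down a group it sits in a higher shell, more shielded, and comes off more easily.
Here both period and group differ, so the two effects have to be weighed against each other.
B > K: relative to K, both the across-period and down-group shifts push B's first ionization energy up.
Te > B: period and group pull opposite ways; the across-period shift dominates (869 vs 801 kJ/mol).
Be > Te: period and group pull opposite ways; the down-group shift dominates (900 vs 869 kJ/mol).
Note the exception: Be has a higher first ionization energy than B, contrary to the simple trend — removing B's lone 2p electron is easier than breaking Be's filled 2s².
Tabulated first ionization energy (kJ/mol): Be 900, B 801, K 419, Te 869.
So from highest to lowest: Be > Te > B > K.

Be, Te, B, K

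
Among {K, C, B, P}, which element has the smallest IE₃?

P

Consider each +2 ion: K²⁺ is already 1 electron into the core; C²⁺ still has 2 valence electrons; B²⁺ still has 1 valence electron; P²⁺ still has 3 valence electrons.
Usually core removal costs more than valence removal, but here the competition is close: a tightly held n=2 valence electron can cost more to remove than an n=3 core electron, so the actual values have to decide it.
Valence configurations: C²⁺ [He]2s², B²⁺ [He]2s¹, P²⁺ [Ne]3s²3p¹.
Approximate IE_3 values (kJ/mol): K 4420, C 4620, B 3660, P 2914.
Putting it together, IE_3: P < B < K < C.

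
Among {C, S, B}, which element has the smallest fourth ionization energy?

IE_4 is the cost of taking one more electron from the +3 cation: C³⁺ still has 1 valence electron; S³⁺ still has 3 valence electrons; B³⁺ is the bare [He] core.
Breaking into a closed-shell core is much more expensive than removing a leftover valence electron — B has the largest IE_4 here.
Valence configurations: C³⁺ [He]2s¹, S³⁺ [Ne]3s²3p¹.
Tabulated IE_4 (kJ/mol): C 6223, S 4556, B 25026.
Overall IE_4 order: S < C < B.

S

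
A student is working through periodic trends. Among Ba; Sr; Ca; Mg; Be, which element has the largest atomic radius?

Ba

Be is in period 2, group 2; Mg is in period 3, group 2; Ca is in period 4, group 2; Sr is in period 5, group 2; Ba is in period 6, group 2.
Atomic radius shrinks across a period as nuclear charge pulls the same shell inward, and grows down a group as new shells are added.
All are in group 2, so atomic radius increases down the group.
The largest atomic radius among these belongs to Ba.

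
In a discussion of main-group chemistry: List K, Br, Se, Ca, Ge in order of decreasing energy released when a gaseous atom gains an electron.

Br > Se > Ge > K > Ca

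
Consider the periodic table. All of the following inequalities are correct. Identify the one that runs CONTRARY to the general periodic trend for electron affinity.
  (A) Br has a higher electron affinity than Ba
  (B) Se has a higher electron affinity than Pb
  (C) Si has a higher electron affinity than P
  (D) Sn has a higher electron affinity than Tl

The general trend: electron affinity increases across a period and decreases down a group.
(A) Br (period 4, group 17) vs Ba (period 6, group 2): the stated order agrees with the simple trend.
(B) Se (period 4, group 16) vs Pb (period 6, group 14): the stated order agrees with the simple trend.
(C) Si (period 3, group 14) vs P (period 3, group 15): the stated order contradicts the simple trend.
(D) Sn (period 5, group 14) vs Tl (period 6, group 13): the stated order agrees with the simple trend.
The exception is (C): adding an electron to P's half-filled 3p³ is unfavourable, so Si (3p²) has the more exothermic EA.

(C)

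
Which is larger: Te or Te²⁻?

Te²⁻

Forming Te²⁻ adds 2 electrons to Te. More electron–electron repulsion in the same shell, with unchanged nuclear charge, lets the cloud expand.
An anion is larger than its parent atom: Te²⁻ > Te.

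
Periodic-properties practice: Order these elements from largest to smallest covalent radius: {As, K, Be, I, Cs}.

Be is in period 2, group 2; K is in period 4, group 1; As is in period 4, group 15; I is in period 5, group 17; Cs is in period 6, group 1.
Moving right in a period, electrons are added to the same shell under a stronger nuclear pull, so atoms get smaller; moving down, a new shell is opened and atoms get larger.
Neither a single period nor a single group — weigh both effects.
As > Be: the two effects oppose for this pair; the down-group effect wins (121 vs 102 pm).
I > As: period and group pull opposite ways; the down-group shift dominates (133 vs 121 pm).
K > I: period and group pull opposite ways; the across-period shift dominates (196 vs 133 pm).
Cs > K: Cs sits below K in group 1, so the down-group effect alone puts Cs larger.
Tabulated atomic radius (pm): Be 102, K 196, As 121, I 133, Cs 232.
So from largest to smallest: Cs > K > I > As > Be.

Cs > K > I > As > Be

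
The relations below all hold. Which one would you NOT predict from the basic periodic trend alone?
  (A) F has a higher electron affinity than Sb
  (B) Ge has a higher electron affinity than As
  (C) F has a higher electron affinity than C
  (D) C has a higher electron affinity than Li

(B)

The general trend: electron affinity increases across a period and decreases down a group.
(A) F (period 2, group 17) vs Sb (period 5, group 15): the stated order agrees with the simple trend.
(B) Ge (period 4, group 14) vs As (period 4, group 15): the stated order contradicts the simple trend.
(C) F (period 2, group 17) vs C (period 2, group 14): the stated order agrees with the simple trend.
(D) C (period 2, group 14) vs Li (period 2, group 1): the stated order agrees with the simple trend.
The exception is (B): adding an electron to As's half-filled 4p³ is unfavourable, so Ge (4p²) has the more exothermic EA.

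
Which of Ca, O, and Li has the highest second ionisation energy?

Consider each +1 ion: Ca⁺ still has 1 valence electron; O⁺ still has 5 valence electrons; Li⁺ is the bare [He] core.
Core electrons are held far more tightly than valence electrons, so Li tops the IE_2 order.
Valence configurations: Ca⁺ [Ar]4s¹, O⁺ [He]2s²2p³.
Approximate IE_2 values (kJ/mol): Ca 1145, O 3388, Li 7298.
So the second ionization energies run Ca < O < Li.

Li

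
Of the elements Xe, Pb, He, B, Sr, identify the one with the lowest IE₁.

Sr

He is in period 1, group 18; B is in period 2, group 13; Sr is in period 5, group 2; Xe is in period 5, group 18; Pb is in period 6, group 14.
Removing the outermost electron gets harder across a period and easier down a group.
Neither a single period nor a single group — weigh both effects.
Pb > Sr: period and group pull opposite ways; the across-period shift dominates (716 vs 550 kJ/mol).
B > Pb: the two effects oppose for this pair; the down-group effect wins (801 vs 716 kJ/mol).
Xe > B: the two effects oppose for this pair; the across-period effect wins (1170 vs 801 kJ/mol).
He > Xe: He sits above Xe in group 18, so the down-group effect alone puts He higher.
Approximate values (kJ/mol): He 2372, B 801, Sr 550, Xe 1170, Pb 716.
The lowest IE₁ among these belongs to Sr.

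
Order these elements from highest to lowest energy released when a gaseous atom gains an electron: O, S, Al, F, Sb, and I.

Electron affinity generally becomes more exothermic across a period toward the halogens and less exothermic down a group.
Here both period and group differ, so the two effects have to be weighed against each other.
Sb > Al: the two effects oppose for this pair; the across-period effect wins (103 vs 42 kJ/mol).
O > Sb: relative to Sb, both the across-period and down-group shifts push O's electron affinity up.
S > O: this pair runs against the simple trend — see the exception note.
I > S: the two effects oppose for this pair; the across-period effect wins (295 vs 200 kJ/mol).
F > I: they share group 17; the group trend gives F the larger value.
Note the exception: S has a higher electron affinity than O, contrary to the simple trend — the compact 2p subshell of O repels the added electron more than S's larger 3p does.
For reference (kJ/mol): O 141, F 328, Al 42, S 200, Sb 103, I 295.
So from highest to lowest: F > I > S > O > Sb > Al.

F > I > S > O > Sb > Al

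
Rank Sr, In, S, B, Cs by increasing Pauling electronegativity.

Cs < Sr < In < B < S

B is in period 2, group 13; S is in period 3, group 16; Sr is in period 5, group 2; In is in period 5, group 13; Cs is in period 6, group 1.
Atoms toward the upper right of the periodic table pull bonding electrons most strongly.
Neither a single period nor a single group — weigh both effects.
Sr > Cs: relative to Cs, both the across-period and down-group shifts push Sr's electronegativity up.
In > Sr: both are in period 5; the period trend gives In the larger value.
B > In: they share group 13; the group trend gives B the larger value.
S > B: the two effects oppose for this pair; the across-period effect wins (2.58 vs 2.04).
For reference (Pauling): B 2.04, S 2.58, Sr 0.95, In 1.78, Cs 0.79.
So from lowest to highest: Cs < Sr < In < B < S.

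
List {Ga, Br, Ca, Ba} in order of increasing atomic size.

Ca is in period 4, group 2; Ga is in period 4, group 13; Br is in period 4, group 17; Ba is in period 6, group 2.
Moving right in a period, electrons are added to the same shell under a stronger nuclear pull, so atoms get smaller; moving down, a new shell is opened and atoms get larger.
These span different periods and groups, so the two trends combine.
Ga > Br: Ga lies to the left of Br in period 4, so the across-period effect alone puts Ga larger.
Ca > Ga: both are in period 4; the period trend gives Ca the larger value.
Ba > Ca: they share group 2; the group trend gives Ba the larger value.
For reference (pm): Ca 171, Ga 124, Br 114, Ba 196.
So from smallest to largest: Br < Ga < Ca < Ba.

Br < Ga < Ca < Ba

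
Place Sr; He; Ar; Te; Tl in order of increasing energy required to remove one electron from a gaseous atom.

Sr, Tl, Te, Ar, He

He is in period 1, group 18; Ar is in period 3, group 18; Sr is in period 5, group 2; Te is in period 5, group 16; Tl is in period 6, group 13.
Removing the outermost electron gets harder across a period and easier down a group.
Neither a single period nor a single group — weigh both effects.
Tl > Sr: the two effects oppose for this pair; the across-period effect wins (589 vs 550 kJ/mol).
Te > Tl: relative to Tl, both the across-period and down-group shifts push Te's first ionization energy up.
Ar > Te: relative to Te, both the across-period and down-group shifts push Ar's first ionization energy up.
He > Ar: they share group 18; the group trend gives He the larger value.
For reference (kJ/mol): He 2372, Ar 1521, Sr 550, Te 869, Tl 589.
So from lowest to highest: Sr < Tl < Te < Ar < He.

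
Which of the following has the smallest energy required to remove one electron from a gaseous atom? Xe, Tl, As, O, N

Removing the outermost electron gets harder across a period and easier down a group.
These span different periods and groups, so the two trends combine.
As > Tl: both effects reinforce here, so As is clearly the higher of the two.
Xe > As: period and group pull opposite ways; the across-period shift dominates (1170 vs 947 kJ/mol).
O > Xe: the two effects oppose for this pair; the down-group effect wins (1314 vs 1170 kJ/mol).
N > O: this pair runs against the simple trend — see the exception note.
Note the exception: N has a higher first ionization energy than O, contrary to the simple trend — pairing an electron in O's 2p⁴ costs repulsion energy, so O ionizes more easily than half-filled N (2p³).
For reference (kJ/mol): N 1402, O 1314, As 947, Xe 1170, Tl 589.
The smallest energy required to remove one electron from a gaseous atom among these belongs to Tl.

Tl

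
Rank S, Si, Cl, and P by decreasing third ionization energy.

Cl > S > Si > P

IE_3 is the cost of taking one more electron from the +2 cation: S²⁺ still has 4 valence electrons; Si²⁺ still has 2 valence electrons; Cl²⁺ still has 5 valence electrons; P²⁺ still has 3 valence electrons.
All are still removing valence electrons, so compare the +2 ions as you would atoms: IE_3 generally rises across a period (higher Z_eff) and falls down a group (larger shell), subject to the usual subshell exceptions.
Valence configurations: S²⁺ [Ne]3s²3p², Si²⁺ [Ne]3s², Cl²⁺ [Ne]3s²3p³, P²⁺ [Ne]3s²3p¹.
P²⁺ loses a lone 3p electron whereas Si²⁺ must break into a filled 3s² pair, so IE_3(Si) > IE_3(P) even though P has the higher nuclear charge.
Approximate IE_3 values (kJ/mol): S 3357, Si 3232, Cl 3822, P 2914.
Overall IE_3 order: P < Si < S < Cl.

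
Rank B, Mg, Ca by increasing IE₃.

B < Ca < Mg

The third ionization energy removes an electron from the +2 ion. For each element: B²⁺ still has 1 valence electron; Mg²⁺ is the bare [Ne] core; Ca²⁺ is the bare [Ar] core.
Pulling an electron out of a noble-gas core costs far more than removing a remaining valence electron, so Ca and Mg sit at the high end of IE_3.
Approximate IE_3 values (kJ/mol): B 3660, Mg 7733, Ca 4912.
So the third ionization energies run B < Ca < Mg.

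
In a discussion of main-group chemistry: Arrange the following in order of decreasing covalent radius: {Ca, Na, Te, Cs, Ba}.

Cs, Ba, Ca, Na, Te

Na is in period 3, group 1; Ca is in period 4, group 2; Te is in period 5, group 16; Cs is in period 6, group 1; Ba is in period 6, group 2.
Across a period the added protons contract the valence shell; down a group each new principal shell makes the atom larger.
These span different periods and groups, so the two trends combine.
Na > Te: period and group pull opposite ways; the across-period shift dominates (155 vs 136 pm).
Ca > Na: the two effects oppose for this pair; the down-group effect wins (171 vs 155 pm).
Ba > Ca: they share group 2; the group trend gives Ba the larger value.
Cs > Ba: both are in period 6; the period trend gives Cs the larger value.
For reference (pm): Na 155, Ca 171, Te 136, Cs 232, Ba 196.
So from largest to smallest: Cs > Ba > Ca > Na > Te.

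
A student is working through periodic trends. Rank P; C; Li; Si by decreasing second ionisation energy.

Consider each +1 ion: P⁺ still has 4 valence electrons; C⁺ still has 3 valence electrons; Li⁺ is the bare [He] core; Si⁺ still has 3 valence electrons.
Core electrons are held far more tightly than valence electrons, so Li tops the IE_2 order.
Valence configurations: P⁺ [Ne]3s²3p², C⁺ [He]2s²2p¹, Si⁺ [Ne]3s²3p¹.
Tabulated IE_2 (kJ/mol): P 1907, C 2353, Li 7298, Si 1577.
Putting it together, IE_2: Si < P < C < Li.

Li > C > P > Si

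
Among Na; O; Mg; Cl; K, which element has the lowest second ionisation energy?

Mg

After 1 electron has been removed, what remains? Na⁺ is the bare [Ne] core; O⁺ still has 5 valence electrons; Mg⁺ still has 1 valence electron; Cl⁺ still has 6 valence electrons; K⁺ is the bare [Ar] core.
Usually core removal costs more than valence removal, but here the competition is close: a tightly held n=2 valence electron can cost more to remove than an n=3 core electron, so the actual values have to decide it.
Valence configurations: O⁺ [He]2s²2p³, Mg⁺ [Ne]3s¹, Cl⁺ [Ne]3s²3p⁴.
Approximate IE_2 values (kJ/mol): Na 4562, O 3388, Mg 1451, Cl 2298, K 3052.
So the second ionization energies run Mg < Cl < K < O < Na.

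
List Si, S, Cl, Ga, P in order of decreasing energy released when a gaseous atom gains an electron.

Cl > S > Si > P > Ga

EA tends to increase across a period and decrease down a group, though the pattern is less regular than for IE or radius.
Here both period and group differ, so the two effects have to be weighed against each other.
P > Ga: relative to Ga, both the across-period and down-group shifts push P's electron affinity up.
Si > P: this pair runs against the simple trend — see the exception note.
S > Si: S lies to the right of Si in period 3, so the across-period effect alone puts S higher.
Cl > S: both are in period 3; the period trend gives Cl the larger value.
Note the exception: Si has a higher electron affinity than P, contrary to the simple trend — adding an electron to P's half-filled 3p³ is unfavourable, so Si (3p²) has the more exothermic EA.
Tabulated electron affinity (kJ/mol): Si 134, P 72, S 200, Cl 349, Ga 29.
So from highest to lowest: Cl > S > Si > P > Ga.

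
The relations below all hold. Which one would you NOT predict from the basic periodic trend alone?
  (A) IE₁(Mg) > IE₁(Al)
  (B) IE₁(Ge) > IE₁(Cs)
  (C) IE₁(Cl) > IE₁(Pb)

The general trend: IE₁ increases across a period and decreases down a group.
(A) Mg (period 3, group 2) vs Al (period 3, group 13): the stated order contradicts the simple trend.
(B) Ge (period 4, group 14) vs Cs (period 6, group 1): the stated order agrees with the simple trend.
(C) Cl (period 3, group 17) vs Pb (period 6, group 14): the stated order agrees with the simple trend.
The exception is (A): Al's single 3p electron is easier to remove than one from Mg's filled 3s².

(A)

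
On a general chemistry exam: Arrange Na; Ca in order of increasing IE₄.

After 3 electrons have been removed, what remains? Na³⁺ is already 2 electrons into the core; Ca³⁺ is already 1 electron into the core.
All of these are removing an electron from a noble-gas core or deeper; the smaller core (lower principal quantum number) is held far more tightly, and within a period the higher nuclear charge binds the same core more tightly.
Approximate IE_4 values (kJ/mol): Na 9543, Ca 6491.
So the fourth ionization energies run Ca < Na.

Ca < Na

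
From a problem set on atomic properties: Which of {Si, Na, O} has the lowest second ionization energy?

Si

After 1 electron has been removed, what remains? Si⁺ still has 3 valence electrons; Na⁺ is the bare [Ne] core; O⁺ still has 5 valence electrons.
Breaking into a closed-shell core is much more expensive than removing a leftover valence electron — Na has the largest IE_2 here.
Valence configurations: Si⁺ [Ne]3s²3p¹, O⁺ [He]2s²2p³.
Tabulated IE_2 (kJ/mol): Si 1577, Na 4562, O 3388.
So the second ionization energies run Si < O < Na.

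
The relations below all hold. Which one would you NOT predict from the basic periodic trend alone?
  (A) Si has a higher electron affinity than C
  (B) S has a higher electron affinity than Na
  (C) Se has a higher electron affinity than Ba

(A)

The general trend: electron affinity increases across a period and decreases down a group.
(A) Si (period 3, group 14) vs C (period 2, group 14): the stated order contradicts the simple trend.
(B) S (period 3, group 16) vs Na (period 3, group 1): the stated order agrees with the simple trend.
(C) Se (period 4, group 16) vs Ba (period 6, group 2): the stated order agrees with the simple trend.
The exception is (A): Si's larger, more diffuse 3p orbitals accept an added electron slightly more readily than C's compact 2p.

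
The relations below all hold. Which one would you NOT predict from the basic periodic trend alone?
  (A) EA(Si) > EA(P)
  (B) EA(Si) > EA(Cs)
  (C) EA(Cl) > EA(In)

The general trend: electron affinity increases across a period and decreases down a group.
(A) Si (period 3, group 14) vs P (period 3, group 15): the stated order contradicts the simple trend.
(B) Si (period 3, group 14) vs Cs (period 6, group 1): the stated order agrees with the simple trend.
(C) Cl (period 3, group 17) vs In (period 5, group 13): the stated order agrees with the simple trend.
The exception is (A): adding an electron to P's half-filled 3p³ is unfavourable, so Si (3p²) has the more exothermic EA.

(A)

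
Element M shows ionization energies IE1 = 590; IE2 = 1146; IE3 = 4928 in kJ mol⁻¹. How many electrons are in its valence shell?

2

Look for the largest jump between consecutive ionization energies: IE3/IE2 ≈ 4.3, far larger than any earlier ratio.
That jump marks the point where a core electron is being removed. So the atom has 2 valence electrons.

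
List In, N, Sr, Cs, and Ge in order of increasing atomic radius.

N is in period 2, group 15; Ge is in period 4, group 14; Sr is in period 5, group 2; In is in period 5, group 13; Cs is in period 6, group 1.
Moving right in a period, electrons are added to the same shell under a stronger nuclear pull, so atoms get smaller; moving down, a new shell is opened and atoms get larger.
Neither a single period nor a single group — weigh both effects.
Ge > N: both effects reinforce here, so Ge is clearly the larger of the two.
In > Ge: both effects reinforce here, so In is clearly the larger of the two.
Sr > In: Sr lies to the left of In in period 5, so the across-period effect alone puts Sr larger.
Cs > Sr: both effects reinforce here, so Cs is clearly the larger of the two.
Tabulated atomic radius (pm): N 71, Ge 121, Sr 185, In 142, Cs 232.
So from smallest to largest: N < Ge < In < Sr < Cs.

N < Ge < In < Sr < Cs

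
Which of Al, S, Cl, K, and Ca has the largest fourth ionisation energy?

Al

IE_4 is the cost of taking one more electron from the +3 cation: Al³⁺ is the bare [Ne] core; S³⁺ still has 3 valence electrons; Cl³⁺ still has 4 valence electrons; K³⁺ is already 2 electrons into the core; Ca³⁺ is already 1 electron into the core.
Pulling an electron out of a noble-gas core costs far more than removing a remaining valence electron, so K, Ca and Al sit at the high end of IE_4.
Valence configurations: S³⁺ [Ne]3s²3p¹, Cl³⁺ [Ne]3s²3p².
Tabulated IE_4 (kJ/mol): Al 11577, S 4556, Cl 5159, K 5877, Ca 6491.
Putting it together, IE_4: S < Cl < K < Ca < Al.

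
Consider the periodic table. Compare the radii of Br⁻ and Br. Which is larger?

Br⁻

Forming Br⁻ adds 1 electron to Br. More electron–electron repulsion in the same shell, with unchanged nuclear charge, lets the cloud expand.
An anion is larger than its parent atom: Br⁻ > Br.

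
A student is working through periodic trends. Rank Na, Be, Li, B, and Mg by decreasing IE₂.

Consider each +1 ion: Na⁺ is the bare [Ne] core; Be⁺ still has 1 valence electron; Li⁺ is the bare [He] core; B⁺ still has 2 valence electrons; Mg⁺ still has 1 valence electron.
Core electrons are held far more tightly than valence electrons, so Na and Li top the IE_2 order.
Valence configurations: Be⁺ [He]2s¹, B⁺ [He]2s², Mg⁺ [Ne]3s¹.
The numbers (kJ/mol): Na 4562, Be 1757, Li 7298, B 2427, Mg 1451.
Hence IE_2: Mg < Be < B < Na < Li.

Li > Na > B > Be > Mg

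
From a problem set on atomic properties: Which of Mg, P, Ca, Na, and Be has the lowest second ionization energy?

Ca

The second ionization energy removes an electron from the +1 ion. For each element: Mg⁺ still has 1 valence electron; P⁺ still has 4 valence electrons; Ca⁺ still has 1 valence electron; Na⁺ is the bare [Ne] core; Be⁺ still has 1 valence electron.
Breaking into a closed-shell core is much more expensive than removing a leftover valence electron — Na has the largest IE_2 here.
Valence configurations: Mg⁺ [Ne]3s¹, P⁺ [Ne]3s²3p², Ca⁺ [Ar]4s¹, Be⁺ [He]2s¹.
Approximate IE_2 values (kJ/mol): Mg 1451, P 1907, Ca 1145, Na 4562, Be 1757.
So the second ionization energies run Ca < Mg < Be < P < Na.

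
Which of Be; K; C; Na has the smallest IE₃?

K

IE_3 is the cost of taking one more electron from the +2 cation: Be²⁺ is the bare [He] core; K²⁺ is already 1 electron into the core; C²⁺ still has 2 valence electrons; Na²⁺ is already 1 electron into the core.
Usually core removal costs more than valence removal, but here the competition is close: a tightly held n=2 valence electron can cost more to remove than an n=3 core electron, so the actual values have to decide it.
Tabulated IE_3 (kJ/mol): Be 14849, K 4420, C 4620, Na 6910.
Hence IE_3: K < C < Na < Be.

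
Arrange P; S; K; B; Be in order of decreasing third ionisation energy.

The third ionization energy removes an electron from the +2 ion. For each element: P²⁺ still has 3 valence electrons; S²⁺ still has 4 valence electrons; K²⁺ is already 1 electron into the core; B²⁺ still has 1 valence electron; Be²⁺ is the bare [He] core.
Core electrons are held far more tightly than valence electrons, so K and Be top the IE_3 order.
Valence configurations: P²⁺ [Ne]3s²3p¹, S²⁺ [Ne]3s²3p², B²⁺ [He]2s¹.
Approximate IE_3 values (kJ/mol): P 2914, S 3357, K 4420, B 3660, Be 14849.
Putting it together, IE_3: P < S < B < K < Be.

Be > K > B > S > P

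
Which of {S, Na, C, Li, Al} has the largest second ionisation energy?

Li

The second ionization energy removes an electron from the +1 ion. For each element: S⁺ still has 5 valence electrons; Na⁺ is the bare [Ne] core; C⁺ still has 3 valence electrons; Li⁺ is the bare [He] core; Al⁺ still has 2 valence electrons.
Pulling an electron out of a noble-gas core costs far more than removing a remaining valence electron, so Na and Li sit at the high end of IE_2.
Valence configurations: S⁺ [Ne]3s²3p³, C⁺ [He]2s²2p¹, Al⁺ [Ne]3s².
Approximate IE_2 values (kJ/mol): S 2252, Na 4562, C 2353, Li 7298, Al 1817.
Putting it together, IE_2: Al < S < C < Na < Li.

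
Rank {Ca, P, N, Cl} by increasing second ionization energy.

Ca, P, Cl, N

Consider each +1 ion: Ca⁺ still has 1 valence electron; P⁺ still has 4 valence electrons; N⁺ still has 4 valence electrons; Cl⁺ still has 6 valence electrons.
All are still removing valence electrons, so compare the +1 ions as you would atoms: IE_2 generally rises across a period (higher Z_eff) and falls down a group (larger shell), subject to the usual subshell exceptions.
Valence configurations: Ca⁺ [Ar]4s¹, P⁺ [Ne]3s²3p², N⁺ [He]2s²2p², Cl⁺ [Ne]3s²3p⁴.
Approximate IE_2 values (kJ/mol): Ca 1145, P 1907, N 2856, Cl 2298.
Hence IE_2: Ca < P < Cl < N.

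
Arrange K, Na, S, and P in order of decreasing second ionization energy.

Na > K > S > P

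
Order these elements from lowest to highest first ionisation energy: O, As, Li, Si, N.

Li, Si, As, O, N

Li is in period 2, group 1; N is in period 2, group 15; O is in period 2, group 16; Si is in period 3, group 14; As is in period 4, group 15.
Across a period the outer electron is held more tightly (higher IE₁); down a group it sits in a higher shell, more shielded, and comes off more easily.
These span different periods and groups, so the two trends combine.
Si > Li: period and group pull opposite ways; the across-period shift dominates (786 vs 520 kJ/mol).
As > Si: period and group pull opposite ways; the across-period shift dominates (947 vs 786 kJ/mol).
O > As: both effects reinforce here, so O is clearly the higher of the two.
N > O: this pair runs against the simple trend — see the exception note.
Note the exception: N has a higher first ionization energy than O, contrary to the simple trend — pairing an electron in O's 2p⁴ costs repulsion energy, so O ionizes more easily than half-filled N (2p³).
For reference (kJ/mol): Li 520, N 1402, O 1314, Si 786, As 947.
So from lowest to highest: Li < Si < As < O < N.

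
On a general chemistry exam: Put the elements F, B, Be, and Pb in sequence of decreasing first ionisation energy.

Be is in period 2, group 2; B is in period 2, group 13; F is in period 2, group 17; Pb is in period 6, group 14.
Across a period the outer electron is held more tightly (higher IE₁); down a group it sits in a higher shell, more shielded, and comes off more easily.
These span different periods and groups, so the two trends combine.
B > Pb: the two effects oppose for this pair; the down-group effect wins (801 vs 716 kJ/mol).
Be > B: this pair runs against the simple trend — see the exception note.
F > Be: both are in period 2; the period trend gives F the larger value.
Note the exception: Be has a higher first ionization energy than B, contrary to the simple trend — removing B's lone 2p electron is easier than breaking Be's filled 2s².
Tabulated first ionization energy (kJ/mol): Be 900, B 801, F 1681, Pb 716.
So from highest to lowest: F > Be > B > Pb.

F > Be > B > Pb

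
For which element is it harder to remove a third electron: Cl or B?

Cl

Consider each +2 ion: Cl²⁺ still has 5 valence electrons; B²⁺ still has 1 valence electron.
All are still removing valence electrons, so compare the +2 ions as you would atoms: IE_3 generally rises across a period (higher Z_eff) and falls down a group (larger shell), subject to the usual subshell exceptions.
Valence configurations: Cl²⁺ [Ne]3s²3p³, B²⁺ [He]2s¹.
The numbers (kJ/mol): Cl 3822, B 3660.
So the third ionization energies run B < Cl.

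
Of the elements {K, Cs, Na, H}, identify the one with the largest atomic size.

Cs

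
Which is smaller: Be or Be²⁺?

Be²⁺

Forming Be²⁺ removes 2 electrons from Be. Fewer electrons for the same nuclear charge means less shielding and a higher Z_eff on the remaining electrons, and for main-group metals the entire outer shell is lost.
A cation is smaller than its parent atom: Be²⁺ < Be.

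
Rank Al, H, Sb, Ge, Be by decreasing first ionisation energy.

H, Be, Sb, Ge, Al

H is in period 1, group 1; Be is in period 2, group 2; Al is in period 3, group 13; Ge is in period 4, group 14; Sb is in period 5, group 15.
Removing the outermost electron gets harder across a period and easier down a group.
A diagonal step moves right (one effect) and down (the opposite effect) at once.
Ge > Al: period and group pull opposite ways; the across-period shift dominates (762 vs 578 kJ/mol).
Sb > Ge: period and group pull opposite ways; the across-period shift dominates (831 vs 762 kJ/mol).
Be > Sb: the two effects oppose for this pair; the down-group effect wins (900 vs 831 kJ/mol).
H > Be: period and group pull opposite ways; the down-group shift dominates (1312 vs 900 kJ/mol).
For reference (kJ/mol): H 1312, Be 900, Al 578, Ge 762, Sb 831.
So from highest to lowest: H > Be > Sb > Ge > Al.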